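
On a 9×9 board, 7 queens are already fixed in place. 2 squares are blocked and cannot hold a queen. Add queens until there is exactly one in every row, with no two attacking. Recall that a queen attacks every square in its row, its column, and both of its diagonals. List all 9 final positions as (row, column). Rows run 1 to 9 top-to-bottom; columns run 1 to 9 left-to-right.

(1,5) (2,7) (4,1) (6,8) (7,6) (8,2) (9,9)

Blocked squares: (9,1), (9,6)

(1,5) (2,7) (3,4) (4,1) (5,3) (6,8) (7,6) (8,2) (9,9)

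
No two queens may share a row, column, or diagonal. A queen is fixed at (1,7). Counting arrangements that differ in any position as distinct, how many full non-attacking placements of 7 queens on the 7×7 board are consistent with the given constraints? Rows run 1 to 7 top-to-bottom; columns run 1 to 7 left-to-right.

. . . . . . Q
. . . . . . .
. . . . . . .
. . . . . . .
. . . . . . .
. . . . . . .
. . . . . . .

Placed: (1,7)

4

Branch on row 2: col 1 → 0; col 2 → 1; col 3 → 1; col 4 → 1; col 5 → 1.
Sum: 0 + 1 + 1 + 1 + 1 = 4.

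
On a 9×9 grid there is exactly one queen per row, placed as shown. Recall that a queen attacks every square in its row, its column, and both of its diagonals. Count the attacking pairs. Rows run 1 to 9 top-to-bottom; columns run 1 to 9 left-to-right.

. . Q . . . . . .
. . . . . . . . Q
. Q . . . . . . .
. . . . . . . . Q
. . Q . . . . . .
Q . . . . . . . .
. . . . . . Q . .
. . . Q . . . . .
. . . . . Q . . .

Same column: (1,3)–(5,3) (column 3); (2,9)–(4,9) (column 9).
Total attacking pairs: 2.

2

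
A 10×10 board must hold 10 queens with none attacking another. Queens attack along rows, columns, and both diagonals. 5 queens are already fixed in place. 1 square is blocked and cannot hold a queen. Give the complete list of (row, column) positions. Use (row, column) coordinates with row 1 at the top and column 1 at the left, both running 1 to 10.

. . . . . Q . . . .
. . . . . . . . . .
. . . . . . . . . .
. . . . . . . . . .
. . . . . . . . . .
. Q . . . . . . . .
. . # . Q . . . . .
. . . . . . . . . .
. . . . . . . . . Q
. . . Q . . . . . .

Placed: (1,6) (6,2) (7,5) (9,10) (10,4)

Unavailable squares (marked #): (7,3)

(1,6) (2,9) (3,3) (4,1) (5,8) (6,2) (7,5) (8,7) (9,10) (10,4)

Row 2: attacked by (1,6)→{5,6,7}; (6,2)→{2,6}; (7,5)→{5,10}; (9,10)→{3,10}; (10,4)→{4}. Safe: 1, 8, 9. Place at column 9.
Row 3: attacked by (1,6)→{4,6,8}; (2,9)→{8,9,10}; (6,2)→{2,5}; (7,5)→{1,5,9}; (9,10)→{4,10}; (10,4)→{4}. Safe: 3, 7. Place at column 3.
Row 4: attacked by (1,6)→{3,6,9}; (2,9)→{7,9}; (3,3)→{2,3,4}; (6,2)→{2,4}; (7,5)→{2,5,8}; (9,10)→{5,10}; (10,4)→{4,10}. Safe: 1. Place at column 1.
Row 5: attacked by (1,6)→{2,6,10}; (2,9)→{6,9}; (3,3)→{1,3,5}; (4,1)→{1,2}; (6,2)→{1,2,3}; (7,5)→{3,5,7}; (9,10)→{6,10}; (10,4)→{4,9}. Safe: 8. Place at column 8.
Row 8: attacked by (1,6)→{6}; (2,9)→{3,9}; (3,3)→{3,8}; (4,1)→{1,5}; (5,8)→{5,8}; (6,2)→{2,4}; (7,5)→{4,5,6}; (9,10)→{9,10}; (10,4)→{2,4,6}. Safe: 7. Place at column 7.
Columns [6, 9, 3, 1, 8, 2, 5, 7, 10, 4], r−c [-5, -7, 0, 3, -3, 4, 2, 1, -1, 6], r+c [7, 11, 6, 5, 13, 8, 12, 15, 19, 14] are all distinct, so no two queens attack.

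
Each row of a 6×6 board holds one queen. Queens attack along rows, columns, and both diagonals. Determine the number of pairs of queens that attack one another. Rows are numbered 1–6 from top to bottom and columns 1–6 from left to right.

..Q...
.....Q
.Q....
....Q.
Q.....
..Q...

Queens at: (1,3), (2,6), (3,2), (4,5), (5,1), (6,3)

Same column: (1,3)–(6,3) (column 3).
Same diagonal: (4,5)–(6,3) (|4−6| = |5−3| = 2).
Total attacking pairs: 2.

2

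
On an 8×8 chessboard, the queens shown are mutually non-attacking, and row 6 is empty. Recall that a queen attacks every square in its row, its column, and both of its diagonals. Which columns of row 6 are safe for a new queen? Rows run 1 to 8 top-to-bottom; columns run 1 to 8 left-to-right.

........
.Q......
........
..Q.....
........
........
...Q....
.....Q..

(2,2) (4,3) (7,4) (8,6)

columns 7

(2,2) attacks row 6 at column 2 and diagonals 6.
(4,3) attacks row 6 at column 3 and diagonals 1, 5.
(7,4) attacks row 6 at column 4 and diagonals 3, 5.
(8,6) attacks row 6 at column 6 and diagonals 4, 8.
Attacked columns: {1, 2, 3, 4, 5, 6, 8}. Safe: {7}.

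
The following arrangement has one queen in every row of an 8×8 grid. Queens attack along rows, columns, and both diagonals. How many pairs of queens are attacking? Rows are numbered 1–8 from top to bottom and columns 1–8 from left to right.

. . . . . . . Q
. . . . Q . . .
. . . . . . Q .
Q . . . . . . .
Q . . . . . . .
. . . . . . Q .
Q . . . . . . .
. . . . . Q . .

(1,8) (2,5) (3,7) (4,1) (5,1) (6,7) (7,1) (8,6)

4

Same column: (3,7)–(6,7) (column 7); (4,1)–(5,1) (column 1); (4,1)–(7,1) (column 1); (5,1)–(7,1) (column 1).
Total attacking pairs: 4.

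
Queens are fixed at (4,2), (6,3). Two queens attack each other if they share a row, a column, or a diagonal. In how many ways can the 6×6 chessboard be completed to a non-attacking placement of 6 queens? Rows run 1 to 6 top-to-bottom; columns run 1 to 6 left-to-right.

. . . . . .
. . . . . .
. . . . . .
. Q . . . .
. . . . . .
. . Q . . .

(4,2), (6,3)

Branch on row 1: col 1 → 0; col 4 → 1; col 6 → 0.
Sum: 0 + 1 + 0 = 1.

1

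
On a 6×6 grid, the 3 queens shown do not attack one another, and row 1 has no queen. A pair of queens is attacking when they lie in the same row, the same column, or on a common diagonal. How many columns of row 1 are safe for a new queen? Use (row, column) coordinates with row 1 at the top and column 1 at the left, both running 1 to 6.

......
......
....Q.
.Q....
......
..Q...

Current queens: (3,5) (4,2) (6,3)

3

(3,5) attacks row 1 at column 5 and diagonals 3.
(4,2) attacks row 1 at column 2 and diagonals 5.
(6,3) attacks row 1 at column 3.
Attacked columns: {2, 3, 5}. Safe: {1, 4, 6}.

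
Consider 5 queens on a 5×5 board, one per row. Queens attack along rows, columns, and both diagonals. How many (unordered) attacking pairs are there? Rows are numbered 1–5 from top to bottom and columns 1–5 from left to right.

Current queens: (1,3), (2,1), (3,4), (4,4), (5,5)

2

Same column: (3,4)–(4,4) (column 4).
Same diagonal: (4,4)–(5,5) (|4−5| = |4−5| = 1).
Total attacking pairs: 2.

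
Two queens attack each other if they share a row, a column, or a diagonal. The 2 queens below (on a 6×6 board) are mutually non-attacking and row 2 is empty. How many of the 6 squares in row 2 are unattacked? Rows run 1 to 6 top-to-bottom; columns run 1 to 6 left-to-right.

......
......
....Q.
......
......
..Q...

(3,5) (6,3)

2

(3,5) attacks row 2 at column 5 and diagonals 4, 6.
(6,3) attacks row 2 at column 3.
Attacked columns: {3, 4, 5, 6}. Safe: {1, 2}.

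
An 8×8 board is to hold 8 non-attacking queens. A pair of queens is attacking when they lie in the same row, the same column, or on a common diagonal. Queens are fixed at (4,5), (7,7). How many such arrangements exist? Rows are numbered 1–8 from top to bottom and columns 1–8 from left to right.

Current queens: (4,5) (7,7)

2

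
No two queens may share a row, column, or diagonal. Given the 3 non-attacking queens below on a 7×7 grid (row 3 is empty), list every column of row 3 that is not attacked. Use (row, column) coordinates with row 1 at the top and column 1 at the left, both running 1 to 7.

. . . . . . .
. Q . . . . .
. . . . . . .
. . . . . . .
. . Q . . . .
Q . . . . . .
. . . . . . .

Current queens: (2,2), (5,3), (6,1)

(2,2) attacks row 3 at column 2 and diagonals 1, 3.
(5,3) attacks row 3 at column 3 and diagonals 1, 5.
(6,1) attacks row 3 at column 1 and diagonals 4.
Attacked columns: {1, 2, 3, 4, 5}. Safe: {6, 7}.

columns 6, 7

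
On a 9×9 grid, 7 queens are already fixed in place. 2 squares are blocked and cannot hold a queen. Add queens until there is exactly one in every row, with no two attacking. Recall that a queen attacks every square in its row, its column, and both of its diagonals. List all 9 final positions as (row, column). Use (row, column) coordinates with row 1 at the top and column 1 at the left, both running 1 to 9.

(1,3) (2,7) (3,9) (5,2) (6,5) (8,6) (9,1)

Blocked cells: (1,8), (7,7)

(1,3) (2,7) (3,9) (4,4) (5,2) (6,5) (7,8) (8,6) (9,1)

Row 4: attacked by (1,3)→{3,6}; (2,7)→{5,7,9}; (3,9)→{8,9}; (5,2)→{1,2,3}; (6,5)→{3,5,7}; (8,6)→{2,6}; (9,1)→{1,6}. Safe: 4. Place at column 4.
Row 7: attacked by (1,3)→{3,9}; (2,7)→{2,7}; (3,9)→{5,9}; (4,4)→{1,4,7}; (5,2)→{2,4}; (6,5)→{4,5,6}; (8,6)→{5,6,7}; (9,1)→{1,3}. Blocked: 7. Safe: 8. Place at column 8.
Columns [3, 7, 9, 4, 2, 5, 8, 6, 1], r−c [-2, -5, -6, 0, 3, 1, -1, 2, 8], r+c [4, 9, 12, 8, 7, 11, 15, 14, 10] are all distinct, so no two queens attack.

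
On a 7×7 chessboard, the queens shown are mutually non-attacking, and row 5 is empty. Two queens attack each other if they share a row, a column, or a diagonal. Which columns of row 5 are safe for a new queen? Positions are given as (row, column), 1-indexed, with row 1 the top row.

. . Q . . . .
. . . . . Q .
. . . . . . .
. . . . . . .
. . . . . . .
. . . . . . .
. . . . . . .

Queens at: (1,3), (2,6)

columns 1, 2, 4, 5

(1,3) attacks row 5 at column 3 and diagonals 7.
(2,6) attacks row 5 at column 6 and diagonals 3.
Attacked columns: {3, 6, 7}. Safe: {1, 2, 4, 5}.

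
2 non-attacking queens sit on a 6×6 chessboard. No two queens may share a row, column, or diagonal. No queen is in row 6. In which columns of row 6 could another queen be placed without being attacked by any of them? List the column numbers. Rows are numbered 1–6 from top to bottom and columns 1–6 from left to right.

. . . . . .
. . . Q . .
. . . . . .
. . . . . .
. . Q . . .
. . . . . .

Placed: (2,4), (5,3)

(2,4) attacks row 6 at column 4.
(5,3) attacks row 6 at column 3 and diagonals 2, 4.
Attacked columns: {2, 3, 4}. Safe: {1, 5, 6}.

columns 1, 5, 6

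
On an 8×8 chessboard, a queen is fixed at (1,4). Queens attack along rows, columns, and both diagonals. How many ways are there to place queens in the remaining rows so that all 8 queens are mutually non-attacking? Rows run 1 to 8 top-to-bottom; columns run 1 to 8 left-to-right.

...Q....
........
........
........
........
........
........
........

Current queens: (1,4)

18

Branch on row 2: col 1 → 2; col 2 → 6; col 6 → 3; col 7 → 4; col 8 → 3.
Sum: 2 + 6 + 3 + 4 + 3 = 18.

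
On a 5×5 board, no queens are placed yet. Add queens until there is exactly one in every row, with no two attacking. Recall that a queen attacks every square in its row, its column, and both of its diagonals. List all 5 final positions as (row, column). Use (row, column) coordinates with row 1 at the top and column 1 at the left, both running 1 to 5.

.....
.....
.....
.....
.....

(1,3) (2,1) (3,4) (4,2) (5,5)

Row 1: Safe: 1, 2, 3, 4, 5. Place at column 3.
Row 2: attacked by (1,3)→{2,3,4}. Safe: 1, 5. Place at column 1.
Row 3: attacked by (1,3)→{1,3,5}; (2,1)→{1,2}. Safe: 4. Place at column 4.
Row 4: attacked by (1,3)→{3}; (2,1)→{1,3}; (3,4)→{3,4,5}. Safe: 2. Place at column 2.
Row 5: attacked by (1,3)→{3}; (2,1)→{1,4}; (3,4)→{2,4}; (4,2)→{1,2,3}. Safe: 5. Place at column 5.
Columns [3, 1, 4, 2, 5], r−c [-2, 1, -1, 2, 0], r+c [4, 3, 7, 6, 10] are all distinct, so no two queens attack.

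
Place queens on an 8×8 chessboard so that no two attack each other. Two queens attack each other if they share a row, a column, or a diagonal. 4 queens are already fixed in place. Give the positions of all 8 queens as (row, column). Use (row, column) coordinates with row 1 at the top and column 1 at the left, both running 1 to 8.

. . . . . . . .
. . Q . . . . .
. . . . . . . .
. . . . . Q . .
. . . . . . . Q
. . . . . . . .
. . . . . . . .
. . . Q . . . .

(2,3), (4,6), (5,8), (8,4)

(1,7) (2,3) (3,1) (4,6) (5,8) (6,5) (7,2) (8,4)

Row 1: attacked by (2,3)→{2,3,4}; (4,6)→{3,6}; (5,8)→{4,8}; (8,4)→{4}. Safe: 1, 5, 7. Place at column 7.
Row 3: attacked by (1,7)→{5,7}; (2,3)→{2,3,4}; (4,6)→{5,6,7}; (5,8)→{6,8}; (8,4)→{4}. Safe: 1. Place at column 1.
Row 6: attacked by (1,7)→{2,7}; (2,3)→{3,7}; (3,1)→{1,4}; (4,6)→{4,6,8}; (5,8)→{7,8}; (8,4)→{2,4,6}. Safe: 5. Place at column 5.
Row 7: attacked by (1,7)→{1,7}; (2,3)→{3,8}; (3,1)→{1,5}; (4,6)→{3,6}; (5,8)→{6,8}; (6,5)→{4,5,6}; (8,4)→{3,4,5}. Safe: 2. Place at column 2.
Columns [7, 3, 1, 6, 8, 5, 2, 4], r−c [-6, -1, 2, -2, -3, 1, 5, 4], r+c [8, 5, 4, 10, 13, 11, 9, 12] are all distinct, so no two queens attack.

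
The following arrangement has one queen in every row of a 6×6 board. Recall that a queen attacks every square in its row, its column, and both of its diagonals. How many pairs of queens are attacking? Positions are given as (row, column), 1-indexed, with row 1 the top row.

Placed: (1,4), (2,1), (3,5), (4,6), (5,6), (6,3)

2

Same column: (4,6)–(5,6) (column 6).
Same diagonal: (3,5)–(4,6) (|3−4| = |5−6| = 1).
Total attacking pairs: 2.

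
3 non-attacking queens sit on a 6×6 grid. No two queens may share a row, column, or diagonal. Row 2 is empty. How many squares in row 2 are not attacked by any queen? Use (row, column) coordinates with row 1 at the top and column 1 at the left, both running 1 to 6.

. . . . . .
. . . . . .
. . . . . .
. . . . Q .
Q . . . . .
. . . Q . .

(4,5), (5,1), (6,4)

(4,5) attacks row 2 at column 5 and diagonals 3.
(5,1) attacks row 2 at column 1 and diagonals 4.
(6,4) attacks row 2 at column 4.
Attacked columns: {1, 3, 4, 5}. Safe: {2, 6}.

2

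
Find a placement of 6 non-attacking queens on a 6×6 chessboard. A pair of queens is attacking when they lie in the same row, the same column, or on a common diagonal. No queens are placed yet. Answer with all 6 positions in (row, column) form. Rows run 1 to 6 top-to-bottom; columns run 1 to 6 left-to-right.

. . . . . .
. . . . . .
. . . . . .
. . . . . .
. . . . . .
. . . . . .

(1,5) (2,3) (3,1) (4,6) (5,4) (6,2)

Row 1: Safe: 1, 2, 3, 4, 5, 6. Place at column 5.
Row 2: attacked by (1,5)→{4,5,6}. Safe: 1, 2, 3. Place at column 3.
Row 3: attacked by (1,5)→{3,5}; (2,3)→{2,3,4}. Safe: 1, 6. Place at column 1.
Row 4: attacked by (1,5)→{2,5}; (2,3)→{1,3,5}; (3,1)→{1,2}. Safe: 4, 6. Place at column 6.
Row 5: attacked by (1,5)→{1,5}; (2,3)→{3,6}; (3,1)→{1,3}; (4,6)→{5,6}. Safe: 2, 4. Place at column 4.
Row 6: attacked by (1,5)→{5}; (2,3)→{3}; (3,1)→{1,4}; (4,6)→{4,6}; (5,4)→{3,4,5}. Safe: 2. Place at column 2.
Columns [5, 3, 1, 6, 4, 2], r−c [-4, -1, 2, -2, 1, 4], r+c [6, 5, 4, 10, 9, 8] are all distinct, so no two queens attack.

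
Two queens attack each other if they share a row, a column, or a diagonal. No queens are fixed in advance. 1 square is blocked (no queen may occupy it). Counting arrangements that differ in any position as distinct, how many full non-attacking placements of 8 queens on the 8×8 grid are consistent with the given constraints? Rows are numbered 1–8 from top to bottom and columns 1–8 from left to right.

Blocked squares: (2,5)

Branch on row 1: col 1 → 3; col 2 → 6; col 3 → 12; col 4 → 18; col 5 → 18; col 6 → 16; col 7 → 7; col 8 → 4.
Sum: 3 + 6 + 12 + 18 + 18 + 16 + 7 + 4 = 84.

84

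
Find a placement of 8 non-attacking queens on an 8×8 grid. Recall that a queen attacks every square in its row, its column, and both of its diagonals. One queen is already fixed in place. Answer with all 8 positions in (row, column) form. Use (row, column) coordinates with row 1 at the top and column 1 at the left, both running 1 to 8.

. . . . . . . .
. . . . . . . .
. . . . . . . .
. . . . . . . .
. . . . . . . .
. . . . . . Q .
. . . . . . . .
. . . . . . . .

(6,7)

(1,8) (2,2) (3,5) (4,3) (5,1) (6,7) (7,4) (8,6)

Row 1: attacked by (6,7)→{2,7}. Safe: 1, 3, 4, 5, 6, 8. Place at column 8.
Row 2: attacked by (1,8)→{7,8}; (6,7)→{3,7}. Safe: 1, 2, 4, 5, 6. Place at column 2.
Row 3: attacked by (1,8)→{6,8}; (2,2)→{1,2,3}; (6,7)→{4,7}. Safe: 5. Place at column 5.
Row 4: attacked by (1,8)→{5,8}; (2,2)→{2,4}; (3,5)→{4,5,6}; (6,7)→{5,7}. Safe: 1, 3. Place at column 3.
Row 5: attacked by (1,8)→{4,8}; (2,2)→{2,5}; (3,5)→{3,5,7}; (4,3)→{2,3,4}; (6,7)→{6,7,8}. Safe: 1. Place at column 1.
Row 7: attacked by (1,8)→{2,8}; (2,2)→{2,7}; (3,5)→{1,5}; (4,3)→{3,6}; (5,1)→{1,3}; (6,7)→{6,7,8}. Safe: 4. Place at column 4.
Row 8: attacked by (1,8)→{1,8}; (2,2)→{2,8}; (3,5)→{5}; (4,3)→{3,7}; (5,1)→{1,4}; (6,7)→{5,7}; (7,4)→{3,4,5}. Safe: 6. Place at column 6.
Columns [8, 2, 5, 3, 1, 7, 4, 6], r−c [-7, 0, -2, 1, 4, -1, 3, 2], r+c [9, 4, 8, 7, 6, 13, 11, 14] are all distinct, so no two queens attack.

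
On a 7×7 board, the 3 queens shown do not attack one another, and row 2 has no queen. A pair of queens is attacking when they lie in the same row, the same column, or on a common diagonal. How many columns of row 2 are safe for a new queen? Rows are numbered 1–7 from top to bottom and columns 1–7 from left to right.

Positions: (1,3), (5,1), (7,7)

2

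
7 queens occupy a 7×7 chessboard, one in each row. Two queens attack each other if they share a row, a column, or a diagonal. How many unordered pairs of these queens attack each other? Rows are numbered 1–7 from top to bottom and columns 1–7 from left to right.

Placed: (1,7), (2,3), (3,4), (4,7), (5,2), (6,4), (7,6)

Same column: (1,7)–(4,7) (column 7); (3,4)–(6,4) (column 4).
Same diagonal: (2,3)–(3,4) (|2−3| = |3−4| = 1); (3,4)–(5,2) (|3−5| = |4−2| = 2).
Total attacking pairs: 4.

4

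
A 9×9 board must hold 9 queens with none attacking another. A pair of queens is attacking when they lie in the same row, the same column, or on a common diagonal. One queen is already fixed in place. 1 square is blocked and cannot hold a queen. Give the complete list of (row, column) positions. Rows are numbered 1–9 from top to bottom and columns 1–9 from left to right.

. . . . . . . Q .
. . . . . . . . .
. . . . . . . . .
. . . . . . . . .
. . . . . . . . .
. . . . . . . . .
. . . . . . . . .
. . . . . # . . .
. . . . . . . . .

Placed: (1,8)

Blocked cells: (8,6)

Row 2: attacked by (1,8)→{7,8,9}. Safe: 1, 2, 3, 4, 5, 6. Place at column 5.
Row 3: attacked by (1,8)→{6,8}; (2,5)→{4,5,6}. Safe: 1, 2, 3, 7, 9. Place at column 2.
Row 4: attacked by (1,8)→{5,8}; (2,5)→{3,5,7}; (3,2)→{1,2,3}. Safe: 4, 6, 9. Place at column 4.
Row 5: attacked by (1,8)→{4,8}; (2,5)→{2,5,8}; (3,2)→{2,4}; (4,4)→{3,4,5}. Safe: 1, 6, 7, 9. Place at column 1.
Row 6: attacked by (1,8)→{3,8}; (2,5)→{1,5,9}; (3,2)→{2,5}; (4,4)→{2,4,6}; (5,1)→{1,2}. Safe: 7. Place at column 7.
Row 7: attacked by (1,8)→{2,8}; (2,5)→{5}; (3,2)→{2,6}; (4,4)→{1,4,7}; (5,1)→{1,3}; (6,7)→{6,7,8}. Safe: 9. Place at column 9.
Row 8: attacked by (1,8)→{1,8}; (2,5)→{5}; (3,2)→{2,7}; (4,4)→{4,8}; (5,1)→{1,4}; (6,7)→{5,7,9}; (7,9)→{8,9}. Blocked: 6. Safe: 3. Place at column 3.
Row 9: attacked by (1,8)→{8}; (2,5)→{5}; (3,2)→{2,8}; (4,4)→{4,9}; (5,1)→{1,5}; (6,7)→{4,7}; (7,9)→{7,9}; (8,3)→{2,3,4}. Safe: 6. Place at column 6.
Columns [8, 5, 2, 4, 1, 7, 9, 3, 6], r−c [-7, -3, 1, 0, 4, -1, -2, 5, 3], r+c [9, 7, 5, 8, 6, 13, 16, 11, 15] are all distinct, so no two queens attack.

(1,8) (2,5) (3,2) (4,4) (5,1) (6,7) (7,9) (8,3) (9,6)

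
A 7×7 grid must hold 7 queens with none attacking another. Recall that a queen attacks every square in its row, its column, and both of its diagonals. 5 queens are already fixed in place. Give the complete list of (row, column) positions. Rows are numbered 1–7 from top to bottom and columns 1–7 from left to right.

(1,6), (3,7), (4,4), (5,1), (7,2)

(1,6) (2,3) (3,7) (4,4) (5,1) (6,5) (7,2)

Row 2: attacked by (1,6)→{5,6,7}; (3,7)→{6,7}; (4,4)→{2,4,6}; (5,1)→{1,4}; (7,2)→{2,7}. Safe: 3. Place at column 3.
Row 6: attacked by (1,6)→{1,6}; (2,3)→{3,7}; (3,7)→{4,7}; (4,4)→{2,4,6}; (5,1)→{1,2}; (7,2)→{1,2,3}. Safe: 5. Place at column 5.
Columns [6, 3, 7, 4, 1, 5, 2], r−c [-5, -1, -4, 0, 4, 1, 5], r+c [7, 5, 10, 8, 6, 11, 9] are all distinct, so no two queens attack.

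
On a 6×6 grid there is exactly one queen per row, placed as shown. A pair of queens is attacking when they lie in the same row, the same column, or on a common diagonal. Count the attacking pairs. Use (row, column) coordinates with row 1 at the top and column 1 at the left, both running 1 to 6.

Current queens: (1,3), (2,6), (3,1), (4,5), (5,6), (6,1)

4

Same column: (2,6)–(5,6) (column 6); (3,1)–(6,1) (column 1).
Same diagonal: (1,3)–(3,1) (|1−3| = |3−1| = 2); (4,5)–(5,6) (|4−5| = |5−6| = 1).
Total attacking pairs: 4.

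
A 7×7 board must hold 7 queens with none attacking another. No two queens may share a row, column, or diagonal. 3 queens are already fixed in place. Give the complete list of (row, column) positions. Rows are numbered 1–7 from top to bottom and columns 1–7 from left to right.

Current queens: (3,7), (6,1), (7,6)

Row 1: attacked by (3,7)→{5,7}; (6,1)→{1,6}; (7,6)→{6}. Safe: 2, 3, 4. Place at column 4.
Row 2: attacked by (1,4)→{3,4,5}; (3,7)→{6,7}; (6,1)→{1,5}; (7,6)→{1,6}. Safe: 2. Place at column 2.
Row 4: attacked by (1,4)→{1,4,7}; (2,2)→{2,4}; (3,7)→{6,7}; (6,1)→{1,3}; (7,6)→{3,6}. Safe: 5. Place at column 5.
Row 5: attacked by (1,4)→{4}; (2,2)→{2,5}; (3,7)→{5,7}; (4,5)→{4,5,6}; (6,1)→{1,2}; (7,6)→{4,6}. Safe: 3. Place at column 3.
Columns [4, 2, 7, 5, 3, 1, 6], r−c [-3, 0, -4, -1, 2, 5, 1], r+c [5, 4, 10, 9, 8, 7, 13] are all distinct, so no two queens attack.

(1,4) (2,2) (3,7) (4,5) (5,3) (6,1) (7,6)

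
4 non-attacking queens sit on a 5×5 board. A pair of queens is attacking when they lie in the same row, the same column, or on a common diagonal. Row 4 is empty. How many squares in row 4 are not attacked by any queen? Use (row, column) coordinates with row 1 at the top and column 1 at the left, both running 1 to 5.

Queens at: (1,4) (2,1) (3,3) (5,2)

(1,4) attacks row 4 at column 4 and diagonals 1.
(2,1) attacks row 4 at column 1 and diagonals 3.
(3,3) attacks row 4 at column 3 and diagonals 2, 4.
(5,2) attacks row 4 at column 2 and diagonals 1, 3.
Attacked columns: {1, 2, 3, 4}. Safe: {5}.

1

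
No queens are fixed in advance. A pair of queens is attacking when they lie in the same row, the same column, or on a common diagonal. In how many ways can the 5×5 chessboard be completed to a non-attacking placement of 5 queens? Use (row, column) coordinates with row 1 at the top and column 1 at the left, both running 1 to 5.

Branch on row 1: col 1 → 2; col 2 → 2; col 3 → 2; col 4 → 2; col 5 → 2.
Sum: 2 + 2 + 2 + 2 + 2 = 10.
(This is the classic 5-queens count.)

10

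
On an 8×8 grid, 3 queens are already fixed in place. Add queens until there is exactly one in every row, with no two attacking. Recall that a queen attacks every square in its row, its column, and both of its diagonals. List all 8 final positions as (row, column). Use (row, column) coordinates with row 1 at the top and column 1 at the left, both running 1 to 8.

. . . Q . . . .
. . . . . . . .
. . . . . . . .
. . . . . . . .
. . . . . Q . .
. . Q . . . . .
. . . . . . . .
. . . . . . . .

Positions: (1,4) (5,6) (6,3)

(1,4) (2,1) (3,5) (4,8) (5,6) (6,3) (7,7) (8,2)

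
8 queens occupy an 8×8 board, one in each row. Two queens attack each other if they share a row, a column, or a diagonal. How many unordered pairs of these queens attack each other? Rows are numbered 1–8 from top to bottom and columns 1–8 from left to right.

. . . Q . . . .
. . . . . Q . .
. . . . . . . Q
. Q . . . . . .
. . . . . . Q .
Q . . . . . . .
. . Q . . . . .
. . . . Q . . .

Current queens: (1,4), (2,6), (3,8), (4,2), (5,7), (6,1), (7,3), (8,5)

0

All columns are distinct and no two queens satisfy |Δrow| = |Δcol|, so no pair attacks.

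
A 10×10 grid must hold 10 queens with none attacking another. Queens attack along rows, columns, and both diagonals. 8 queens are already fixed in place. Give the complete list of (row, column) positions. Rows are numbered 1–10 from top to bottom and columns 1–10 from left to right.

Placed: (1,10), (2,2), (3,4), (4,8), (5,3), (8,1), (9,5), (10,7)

Row 6: attacked by (1,10)→{5,10}; (2,2)→{2,6}; (3,4)→{1,4,7}; (4,8)→{6,8,10}; (5,3)→{2,3,4}; (8,1)→{1,3}; (9,5)→{2,5,8}; (10,7)→{3,7}. Safe: 9. Place at column 9.
Row 7: attacked by (1,10)→{4,10}; (2,2)→{2,7}; (3,4)→{4,8}; (4,8)→{5,8}; (5,3)→{1,3,5}; (6,9)→{8,9,10}; (8,1)→{1,2}; (9,5)→{3,5,7}; (10,7)→{4,7,10}. Safe: 6. Place at column 6.
Columns [10, 2, 4, 8, 3, 9, 6, 1, 5, 7], r−c [-9, 0, -1, -4, 2, -3, 1, 7, 4, 3], r+c [11, 4, 7, 12, 8, 15, 13, 9, 14, 17] are all distinct, so no two queens attack.

(1,10) (2,2) (3,4) (4,8) (5,3) (6,9) (7,6) (8,1) (9,5) (10,7)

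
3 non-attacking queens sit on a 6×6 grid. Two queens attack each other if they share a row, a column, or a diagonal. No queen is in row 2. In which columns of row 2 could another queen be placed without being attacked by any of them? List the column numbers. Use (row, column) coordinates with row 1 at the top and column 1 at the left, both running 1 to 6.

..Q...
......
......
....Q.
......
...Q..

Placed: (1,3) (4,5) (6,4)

columns 1, 6

(1,3) attacks row 2 at column 3 and diagonals 2, 4.
(4,5) attacks row 2 at column 5 and diagonals 3.
(6,4) attacks row 2 at column 4.
Attacked columns: {2, 3, 4, 5}. Safe: {1, 6}.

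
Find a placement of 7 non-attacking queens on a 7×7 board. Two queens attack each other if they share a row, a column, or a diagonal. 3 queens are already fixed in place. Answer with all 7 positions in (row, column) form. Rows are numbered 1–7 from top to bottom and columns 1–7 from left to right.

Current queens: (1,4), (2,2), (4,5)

Row 3: attacked by (1,4)→{2,4,6}; (2,2)→{1,2,3}; (4,5)→{4,5,6}. Safe: 7. Place at column 7.
Row 5: attacked by (1,4)→{4}; (2,2)→{2,5}; (3,7)→{5,7}; (4,5)→{4,5,6}. Safe: 1, 3. Place at column 3.
Row 6: attacked by (1,4)→{4}; (2,2)→{2,6}; (3,7)→{4,7}; (4,5)→{3,5,7}; (5,3)→{2,3,4}. Safe: 1. Place at column 1.
Row 7: attacked by (1,4)→{4}; (2,2)→{2,7}; (3,7)→{3,7}; (4,5)→{2,5}; (5,3)→{1,3,5}; (6,1)→{1,2}. Safe: 6. Place at column 6.
Columns [4, 2, 7, 5, 3, 1, 6], r−c [-3, 0, -4, -1, 2, 5, 1], r+c [5, 4, 10, 9, 8, 7, 13] are all distinct, so no two queens attack.

(1,4) (2,2) (3,7) (4,5) (5,3) (6,1) (7,6)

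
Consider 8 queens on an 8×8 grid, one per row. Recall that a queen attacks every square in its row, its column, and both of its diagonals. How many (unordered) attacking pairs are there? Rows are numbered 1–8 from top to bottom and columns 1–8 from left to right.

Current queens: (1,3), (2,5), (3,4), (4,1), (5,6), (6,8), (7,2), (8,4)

Same column: (3,4)–(8,4) (column 4).
Same diagonal: (1,3)–(6,8) (|1−6| = |3−8| = 5); (2,5)–(3,4) (|2−3| = |5−4| = 1); (3,4)–(5,6) (|3−5| = |4−6| = 2).
Total attacking pairs: 4.

4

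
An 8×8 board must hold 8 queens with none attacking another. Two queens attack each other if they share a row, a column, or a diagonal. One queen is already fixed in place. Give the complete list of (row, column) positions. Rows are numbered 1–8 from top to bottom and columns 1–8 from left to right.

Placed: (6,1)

(1,2) (2,4) (3,6) (4,8) (5,3) (6,1) (7,7) (8,5)

Row 1: attacked by (6,1)→{1,6}. Safe: 2, 3, 4, 5, 7, 8. Place at column 2.
Row 2: attacked by (1,2)→{1,2,3}; (6,1)→{1,5}. Safe: 4, 6, 7, 8. Place at column 4.
Row 3: attacked by (1,2)→{2,4}; (2,4)→{3,4,5}; (6,1)→{1,4}. Safe: 6, 7, 8. Place at column 6.
Row 4: attacked by (1,2)→{2,5}; (2,4)→{2,4,6}; (3,6)→{5,6,7}; (6,1)→{1,3}. Safe: 8. Place at column 8.
Row 5: attacked by (1,2)→{2,6}; (2,4)→{1,4,7}; (3,6)→{4,6,8}; (4,8)→{7,8}; (6,1)→{1,2}. Safe: 3, 5. Place at column 3.
Row 7: attacked by (1,2)→{2,8}; (2,4)→{4}; (3,6)→{2,6}; (4,8)→{5,8}; (5,3)→{1,3,5}; (6,1)→{1,2}. Safe: 7. Place at column 7.
Row 8: attacked by (1,2)→{2}; (2,4)→{4}; (3,6)→{1,6}; (4,8)→{4,8}; (5,3)→{3,6}; (6,1)→{1,3}; (7,7)→{6,7,8}. Safe: 5. Place at column 5.
Columns [2, 4, 6, 8, 3, 1, 7, 5], r−c [-1, -2, -3, -4, 2, 5, 0, 3], r+c [3, 6, 9, 12, 8, 7, 14, 13] are all distinct, so no two queens attack.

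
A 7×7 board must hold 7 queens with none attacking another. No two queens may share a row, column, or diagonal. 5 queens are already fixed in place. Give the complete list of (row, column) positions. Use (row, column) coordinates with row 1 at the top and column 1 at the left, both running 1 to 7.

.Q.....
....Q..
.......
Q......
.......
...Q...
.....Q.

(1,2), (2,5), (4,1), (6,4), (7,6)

Row 3: attacked by (1,2)→{2,4}; (2,5)→{4,5,6}; (4,1)→{1,2}; (6,4)→{1,4,7}; (7,6)→{2,6}. Safe: 3. Place at column 3.
Row 5: attacked by (1,2)→{2,6}; (2,5)→{2,5}; (3,3)→{1,3,5}; (4,1)→{1,2}; (6,4)→{3,4,5}; (7,6)→{4,6}. Safe: 7. Place at column 7.
Columns [2, 5, 3, 1, 7, 4, 6], r−c [-1, -3, 0, 3, -2, 2, 1], r+c [3, 7, 6, 5, 12, 10, 13] are all distinct, so no two queens attack.

(1,2) (2,5) (3,3) (4,1) (5,7) (6,4) (7,6)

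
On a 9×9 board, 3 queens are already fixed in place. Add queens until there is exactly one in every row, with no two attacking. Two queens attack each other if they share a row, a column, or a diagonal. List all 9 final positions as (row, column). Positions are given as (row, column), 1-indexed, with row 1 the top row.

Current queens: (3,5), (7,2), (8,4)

Row 1: attacked by (3,5)→{3,5,7}; (7,2)→{2,8}; (8,4)→{4}. Safe: 1, 6, 9. Place at column 1.
Row 2: attacked by (1,1)→{1,2}; (3,5)→{4,5,6}; (7,2)→{2,7}; (8,4)→{4}. Safe: 3, 8, 9. Place at column 8.
Row 4: attacked by (1,1)→{1,4}; (2,8)→{6,8}; (3,5)→{4,5,6}; (7,2)→{2,5}; (8,4)→{4,8}. Safe: 3, 7, 9. Place at column 3.
Row 5: attacked by (1,1)→{1,5}; (2,8)→{5,8}; (3,5)→{3,5,7}; (4,3)→{2,3,4}; (7,2)→{2,4}; (8,4)→{1,4,7}. Safe: 6, 9. Place at column 9.
Row 6: attacked by (1,1)→{1,6}; (2,8)→{4,8}; (3,5)→{2,5,8}; (4,3)→{1,3,5}; (5,9)→{8,9}; (7,2)→{1,2,3}; (8,4)→{2,4,6}. Safe: 7. Place at column 7.
Row 9: attacked by (1,1)→{1,9}; (2,8)→{1,8}; (3,5)→{5}; (4,3)→{3,8}; (5,9)→{5,9}; (6,7)→{4,7}; (7,2)→{2,4}; (8,4)→{3,4,5}. Safe: 6. Place at column 6.
Columns [1, 8, 5, 3, 9, 7, 2, 4, 6], r−c [0, -6, -2, 1, -4, -1, 5, 4, 3], r+c [2, 10, 8, 7, 14, 13, 9, 12, 15] are all distinct, so no two queens attack.

(1,1) (2,8) (3,5) (4,3) (5,9) (6,7) (7,2) (8,4) (9,6)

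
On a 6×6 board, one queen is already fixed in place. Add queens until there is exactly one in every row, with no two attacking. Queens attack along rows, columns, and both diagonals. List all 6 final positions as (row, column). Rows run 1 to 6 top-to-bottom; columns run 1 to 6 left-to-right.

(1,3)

(1,3) (2,6) (3,2) (4,5) (5,1) (6,4)

Row 2: attacked by (1,3)→{2,3,4}. Safe: 1, 5, 6. Place at column 6.
Row 3: attacked by (1,3)→{1,3,5}; (2,6)→{5,6}. Safe: 2, 4. Place at column 2.
Row 4: attacked by (1,3)→{3,6}; (2,6)→{4,6}; (3,2)→{1,2,3}. Safe: 5. Place at column 5.
Row 5: attacked by (1,3)→{3}; (2,6)→{3,6}; (3,2)→{2,4}; (4,5)→{4,5,6}. Safe: 1. Place at column 1.
Row 6: attacked by (1,3)→{3}; (2,6)→{2,6}; (3,2)→{2,5}; (4,5)→{3,5}; (5,1)→{1,2}. Safe: 4. Place at column 4.
Columns [3, 6, 2, 5, 1, 4], r−c [-2, -4, 1, -1, 4, 2], r+c [4, 8, 5, 9, 6, 10] are all distinct, so no two queens attack.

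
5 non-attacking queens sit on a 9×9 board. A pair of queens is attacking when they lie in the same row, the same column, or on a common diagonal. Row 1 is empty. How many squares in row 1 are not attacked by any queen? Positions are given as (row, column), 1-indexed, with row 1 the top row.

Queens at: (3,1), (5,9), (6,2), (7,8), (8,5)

2

(3,1) attacks row 1 at column 1 and diagonals 3.
(5,9) attacks row 1 at column 9 and diagonals 5.
(6,2) attacks row 1 at column 2 and diagonals 7.
(7,8) attacks row 1 at column 8 and diagonals 2.
(8,5) attacks row 1 at column 5.
Attacked columns: {1, 2, 3, 5, 7, 8, 9}. Safe: {4, 6}.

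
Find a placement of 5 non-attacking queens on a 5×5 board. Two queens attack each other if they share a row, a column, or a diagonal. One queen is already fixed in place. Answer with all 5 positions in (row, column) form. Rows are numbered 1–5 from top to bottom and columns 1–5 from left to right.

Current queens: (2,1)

(1,4) (2,1) (3,3) (4,5) (5,2)

Row 1: attacked by (2,1)→{1,2}. Safe: 3, 4, 5. Place at column 4.
Row 3: attacked by (1,4)→{2,4}; (2,1)→{1,2}. Safe: 3, 5. Place at column 3.
Row 4: attacked by (1,4)→{1,4}; (2,1)→{1,3}; (3,3)→{2,3,4}. Safe: 5. Place at column 5.
Row 5: attacked by (1,4)→{4}; (2,1)→{1,4}; (3,3)→{1,3,5}; (4,5)→{4,5}. Safe: 2. Place at column 2.
Columns [4, 1, 3, 5, 2], r−c [-3, 1, 0, -1, 3], r+c [5, 3, 6, 9, 7] are all distinct, so no two queens attack.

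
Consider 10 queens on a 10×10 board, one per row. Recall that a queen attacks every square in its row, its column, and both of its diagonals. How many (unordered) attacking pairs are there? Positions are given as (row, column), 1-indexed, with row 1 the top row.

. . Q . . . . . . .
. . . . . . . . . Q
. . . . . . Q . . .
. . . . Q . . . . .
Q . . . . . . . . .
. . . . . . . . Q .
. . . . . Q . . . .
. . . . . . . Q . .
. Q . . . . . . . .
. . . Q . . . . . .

All columns are distinct and no two queens satisfy |Δrow| = |Δcol|, so no pair attacks.

0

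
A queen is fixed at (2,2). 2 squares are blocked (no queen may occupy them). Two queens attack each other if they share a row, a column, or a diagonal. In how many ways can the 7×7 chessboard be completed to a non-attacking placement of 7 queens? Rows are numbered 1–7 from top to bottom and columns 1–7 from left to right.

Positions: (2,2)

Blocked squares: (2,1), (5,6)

Branch on row 1: col 4 → 1; col 5 → 1; col 6 → 1; col 7 → 1.
Sum: 1 + 1 + 1 + 1 = 4.

4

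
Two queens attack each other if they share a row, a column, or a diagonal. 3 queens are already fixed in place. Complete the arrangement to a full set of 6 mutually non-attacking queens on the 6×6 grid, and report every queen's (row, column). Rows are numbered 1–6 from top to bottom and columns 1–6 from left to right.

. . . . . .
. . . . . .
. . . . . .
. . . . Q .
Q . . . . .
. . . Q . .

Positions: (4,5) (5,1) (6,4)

(1,3) (2,6) (3,2) (4,5) (5,1) (6,4)

Row 1: attacked by (4,5)→{2,5}; (5,1)→{1,5}; (6,4)→{4}. Safe: 3, 6. Place at column 3.
Row 2: attacked by (1,3)→{2,3,4}; (4,5)→{3,5}; (5,1)→{1,4}; (6,4)→{4}. Safe: 6. Place at column 6.
Row 3: attacked by (1,3)→{1,3,5}; (2,6)→{5,6}; (4,5)→{4,5,6}; (5,1)→{1,3}; (6,4)→{1,4}. Safe: 2. Place at column 2.
Columns [3, 6, 2, 5, 1, 4], r−c [-2, -4, 1, -1, 4, 2], r+c [4, 8, 5, 9, 6, 10] are all distinct, so no two queens attack.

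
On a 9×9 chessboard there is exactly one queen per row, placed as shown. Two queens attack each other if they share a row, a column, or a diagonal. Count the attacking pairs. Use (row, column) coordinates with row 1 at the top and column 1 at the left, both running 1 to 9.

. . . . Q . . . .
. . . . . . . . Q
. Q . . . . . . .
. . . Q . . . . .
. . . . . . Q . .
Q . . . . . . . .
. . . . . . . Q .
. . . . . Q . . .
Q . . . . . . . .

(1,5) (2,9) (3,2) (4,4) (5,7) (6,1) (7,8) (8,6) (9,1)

Same column: (6,1)–(9,1) (column 1).
Total attacking pairs: 1.

1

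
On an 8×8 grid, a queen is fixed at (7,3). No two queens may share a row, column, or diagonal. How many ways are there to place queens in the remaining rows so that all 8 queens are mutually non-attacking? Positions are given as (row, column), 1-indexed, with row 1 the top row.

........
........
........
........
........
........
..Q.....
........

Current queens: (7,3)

14

Branch on row 1: col 1 → 0; col 2 → 1; col 4 → 6; col 5 → 3; col 6 → 0; col 7 → 3; col 8 → 1.
Sum: 0 + 1 + 6 + 3 + 0 + 3 + 1 = 14.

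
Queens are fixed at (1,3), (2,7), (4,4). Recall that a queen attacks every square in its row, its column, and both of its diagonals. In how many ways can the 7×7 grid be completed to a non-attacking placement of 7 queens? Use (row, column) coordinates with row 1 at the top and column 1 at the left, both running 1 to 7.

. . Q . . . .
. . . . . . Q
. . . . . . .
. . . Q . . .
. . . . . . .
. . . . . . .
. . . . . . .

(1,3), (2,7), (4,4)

Branch on row 3: col 2 → 1.
Sum: 1 = 1.

1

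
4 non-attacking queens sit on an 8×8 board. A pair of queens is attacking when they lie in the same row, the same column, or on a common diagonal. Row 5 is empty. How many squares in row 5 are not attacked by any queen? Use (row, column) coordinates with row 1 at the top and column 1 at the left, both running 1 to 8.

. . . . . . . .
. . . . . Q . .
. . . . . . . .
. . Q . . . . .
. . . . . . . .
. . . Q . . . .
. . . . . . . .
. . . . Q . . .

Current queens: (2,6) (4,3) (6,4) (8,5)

(2,6) attacks row 5 at column 6 and diagonals 3.
(4,3) attacks row 5 at column 3 and diagonals 2, 4.
(6,4) attacks row 5 at column 4 and diagonals 3, 5.
(8,5) attacks row 5 at column 5 and diagonals 2, 8.
Attacked columns: {2, 3, 4, 5, 6, 8}. Safe: {1, 7}.

2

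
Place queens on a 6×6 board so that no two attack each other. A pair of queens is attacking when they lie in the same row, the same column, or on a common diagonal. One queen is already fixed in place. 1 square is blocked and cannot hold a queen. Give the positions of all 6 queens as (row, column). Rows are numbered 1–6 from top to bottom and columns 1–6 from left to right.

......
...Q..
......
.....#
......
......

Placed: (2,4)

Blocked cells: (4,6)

(1,2) (2,4) (3,6) (4,1) (5,3) (6,5)

Row 1: attacked by (2,4)→{3,4,5}. Safe: 1, 2, 6. Place at column 2.
Row 3: attacked by (1,2)→{2,4}; (2,4)→{3,4,5}. Safe: 1, 6. Place at column 6.
Row 4: attacked by (1,2)→{2,5}; (2,4)→{2,4,6}; (3,6)→{5,6}. Blocked: 6. Safe: 1, 3. Place at column 1.
Row 5: attacked by (1,2)→{2,6}; (2,4)→{1,4}; (3,6)→{4,6}; (4,1)→{1,2}. Safe: 3, 5. Place at column 3.
Row 6: attacked by (1,2)→{2}; (2,4)→{4}; (3,6)→{3,6}; (4,1)→{1,3}; (5,3)→{2,3,4}. Safe: 5. Place at column 5.
Columns [2, 4, 6, 1, 3, 5], r−c [-1, -2, -3, 3, 2, 1], r+c [3, 6, 9, 5, 8, 11] are all distinct, so no two queens attack.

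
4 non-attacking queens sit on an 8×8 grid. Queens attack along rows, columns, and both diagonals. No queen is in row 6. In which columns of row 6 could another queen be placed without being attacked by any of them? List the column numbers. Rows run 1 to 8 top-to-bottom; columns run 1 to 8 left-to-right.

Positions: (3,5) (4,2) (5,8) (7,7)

columns 1, 3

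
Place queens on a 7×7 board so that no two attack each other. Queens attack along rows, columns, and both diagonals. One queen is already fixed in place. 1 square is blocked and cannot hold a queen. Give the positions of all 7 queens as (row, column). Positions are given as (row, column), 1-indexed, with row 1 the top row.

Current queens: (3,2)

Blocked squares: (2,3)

Row 1: attacked by (3,2)→{2,4}. Safe: 1, 3, 5, 6, 7. Place at column 1.
Row 2: attacked by (1,1)→{1,2}; (3,2)→{1,2,3}. Blocked: 3. Safe: 4, 5, 6, 7. Place at column 5.
Row 4: attacked by (1,1)→{1,4}; (2,5)→{3,5,7}; (3,2)→{1,2,3}. Safe: 6. Place at column 6.
Row 5: attacked by (1,1)→{1,5}; (2,5)→{2,5}; (3,2)→{2,4}; (4,6)→{5,6,7}. Safe: 3. Place at column 3.
Row 6: attacked by (1,1)→{1,6}; (2,5)→{1,5}; (3,2)→{2,5}; (4,6)→{4,6}; (5,3)→{2,3,4}. Safe: 7. Place at column 7.
Row 7: attacked by (1,1)→{1,7}; (2,5)→{5}; (3,2)→{2,6}; (4,6)→{3,6}; (5,3)→{1,3,5}; (6,7)→{6,7}. Safe: 4. Place at column 4.
Columns [1, 5, 2, 6, 3, 7, 4], r−c [0, -3, 1, -2, 2, -1, 3], r+c [2, 7, 5, 10, 8, 13, 11] are all distinct, so no two queens attack.

(1,1) (2,5) (3,2) (4,6) (5,3) (6,7) (7,4)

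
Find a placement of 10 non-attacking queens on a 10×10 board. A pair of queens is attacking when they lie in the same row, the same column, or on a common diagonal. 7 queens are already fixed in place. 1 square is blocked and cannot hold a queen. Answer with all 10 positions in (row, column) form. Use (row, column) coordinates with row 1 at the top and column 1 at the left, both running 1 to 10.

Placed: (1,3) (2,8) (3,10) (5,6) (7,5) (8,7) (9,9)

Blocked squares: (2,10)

(1,3) (2,8) (3,10) (4,1) (5,6) (6,2) (7,5) (8,7) (9,9) (10,4)

Row 4: attacked by (1,3)→{3,6}; (2,8)→{6,8,10}; (3,10)→{9,10}; (5,6)→{5,6,7}; (7,5)→{2,5,8}; (8,7)→{3,7}; (9,9)→{4,9}. Safe: 1. Place at column 1.
Row 6: attacked by (1,3)→{3,8}; (2,8)→{4,8}; (3,10)→{7,10}; (4,1)→{1,3}; (5,6)→{5,6,7}; (7,5)→{4,5,6}; (8,7)→{5,7,9}; (9,9)→{6,9}. Safe: 2. Place at column 2.
Row 10: attacked by (1,3)→{3}; (2,8)→{8}; (3,10)→{3,10}; (4,1)→{1,7}; (5,6)→{1,6}; (6,2)→{2,6}; (7,5)→{2,5,8}; (8,7)→{5,7,9}; (9,9)→{8,9,10}. Safe: 4. Place at column 4.
Columns [3, 8, 10, 1, 6, 2, 5, 7, 9, 4], r−c [-2, -6, -7, 3, -1, 4, 2, 1, 0, 6], r+c [4, 10, 13, 5, 11, 8, 12, 15, 18, 14] are all distinct, so no two queens attack.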